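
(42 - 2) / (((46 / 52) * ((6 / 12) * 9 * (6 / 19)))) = 19760 / 621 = 31.82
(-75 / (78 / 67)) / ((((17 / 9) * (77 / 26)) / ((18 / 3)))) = -90450 / 1309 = -69.10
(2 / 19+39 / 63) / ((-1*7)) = -289 / 2793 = -0.10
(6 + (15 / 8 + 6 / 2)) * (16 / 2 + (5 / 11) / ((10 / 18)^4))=1527807 / 11000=138.89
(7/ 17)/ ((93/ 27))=63/ 527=0.12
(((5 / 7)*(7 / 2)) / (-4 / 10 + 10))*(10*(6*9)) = 1125 / 8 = 140.62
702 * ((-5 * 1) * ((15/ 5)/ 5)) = -2106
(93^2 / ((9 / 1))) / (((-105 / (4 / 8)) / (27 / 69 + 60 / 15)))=-97061 / 4830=-20.10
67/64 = 1.05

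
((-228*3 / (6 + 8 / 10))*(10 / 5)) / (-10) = 342 / 17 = 20.12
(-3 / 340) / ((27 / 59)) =-59 / 3060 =-0.02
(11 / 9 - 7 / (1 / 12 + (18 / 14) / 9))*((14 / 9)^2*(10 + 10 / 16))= -21170695 / 27702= -764.23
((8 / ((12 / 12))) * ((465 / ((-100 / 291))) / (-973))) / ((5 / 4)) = 216504 / 24325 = 8.90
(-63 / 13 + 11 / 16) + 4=-33 / 208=-0.16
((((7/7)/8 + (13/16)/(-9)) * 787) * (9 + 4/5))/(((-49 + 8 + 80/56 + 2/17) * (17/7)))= -1889587/676080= -2.79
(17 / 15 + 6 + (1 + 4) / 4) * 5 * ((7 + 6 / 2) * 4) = 5030 / 3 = 1676.67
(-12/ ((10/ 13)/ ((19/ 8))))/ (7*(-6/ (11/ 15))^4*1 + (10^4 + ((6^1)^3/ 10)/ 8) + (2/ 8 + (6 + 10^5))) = -3616327/ 13799406913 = -0.00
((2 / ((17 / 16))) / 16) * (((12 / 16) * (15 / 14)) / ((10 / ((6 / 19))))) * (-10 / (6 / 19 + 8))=-135 / 37604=-0.00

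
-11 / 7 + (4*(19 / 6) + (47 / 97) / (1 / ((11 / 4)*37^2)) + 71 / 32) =119773723 / 65184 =1837.47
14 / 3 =4.67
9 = 9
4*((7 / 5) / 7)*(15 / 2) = 6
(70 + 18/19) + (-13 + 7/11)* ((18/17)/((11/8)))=141220/2299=61.43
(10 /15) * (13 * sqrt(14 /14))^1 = 26 /3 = 8.67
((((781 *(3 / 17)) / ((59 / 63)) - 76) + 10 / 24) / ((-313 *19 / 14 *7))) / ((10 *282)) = -861587 / 100925109720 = -0.00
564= 564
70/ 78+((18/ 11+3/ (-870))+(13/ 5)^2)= 5779063/ 622050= 9.29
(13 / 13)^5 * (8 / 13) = 8 / 13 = 0.62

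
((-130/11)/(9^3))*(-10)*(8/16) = 650/8019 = 0.08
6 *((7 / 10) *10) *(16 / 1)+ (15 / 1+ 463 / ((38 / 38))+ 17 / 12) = 13817 / 12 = 1151.42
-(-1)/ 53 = 1/ 53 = 0.02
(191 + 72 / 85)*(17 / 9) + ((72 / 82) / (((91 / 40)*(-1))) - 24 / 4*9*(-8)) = 133307257 / 167895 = 793.99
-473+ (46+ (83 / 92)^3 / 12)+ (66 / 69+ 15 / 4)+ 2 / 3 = -1313072359 / 3114752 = -421.57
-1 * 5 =-5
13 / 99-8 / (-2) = 409 / 99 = 4.13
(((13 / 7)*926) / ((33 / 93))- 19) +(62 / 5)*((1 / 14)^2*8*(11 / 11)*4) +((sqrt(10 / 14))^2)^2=13016856 / 2695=4830.00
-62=-62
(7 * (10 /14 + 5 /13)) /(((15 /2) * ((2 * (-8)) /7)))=-35 /78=-0.45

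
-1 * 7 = -7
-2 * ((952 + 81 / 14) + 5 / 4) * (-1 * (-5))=-9590.36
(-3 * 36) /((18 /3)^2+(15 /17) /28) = -17136 /5717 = -3.00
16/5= 3.20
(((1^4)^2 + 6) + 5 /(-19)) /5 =128 /95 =1.35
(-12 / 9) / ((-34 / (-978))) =-652 / 17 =-38.35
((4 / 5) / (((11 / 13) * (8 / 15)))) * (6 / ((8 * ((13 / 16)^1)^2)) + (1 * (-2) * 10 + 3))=-28.12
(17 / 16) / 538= 17 / 8608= 0.00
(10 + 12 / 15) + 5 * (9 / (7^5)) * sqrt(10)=45 * sqrt(10) / 16807 + 54 / 5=10.81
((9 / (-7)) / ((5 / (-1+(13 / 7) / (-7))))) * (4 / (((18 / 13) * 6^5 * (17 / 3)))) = 403 / 18892440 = 0.00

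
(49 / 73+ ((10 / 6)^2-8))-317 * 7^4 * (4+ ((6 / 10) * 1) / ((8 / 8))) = -11501253937 / 3285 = -3501142.75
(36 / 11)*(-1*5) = -180 / 11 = -16.36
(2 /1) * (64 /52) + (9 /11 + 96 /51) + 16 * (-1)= -10.84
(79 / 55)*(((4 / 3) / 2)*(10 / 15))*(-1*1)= -316 / 495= -0.64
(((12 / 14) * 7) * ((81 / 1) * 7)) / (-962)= -1701 / 481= -3.54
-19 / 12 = -1.58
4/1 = 4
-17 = -17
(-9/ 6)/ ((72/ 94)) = -1.96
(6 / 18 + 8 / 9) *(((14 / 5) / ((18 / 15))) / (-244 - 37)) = -77 / 7587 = -0.01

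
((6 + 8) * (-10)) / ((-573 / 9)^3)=3780 / 6967871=0.00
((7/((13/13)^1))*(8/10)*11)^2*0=0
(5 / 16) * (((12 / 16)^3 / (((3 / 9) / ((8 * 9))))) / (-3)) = -1215 / 128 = -9.49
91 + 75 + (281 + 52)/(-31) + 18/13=63127/403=156.64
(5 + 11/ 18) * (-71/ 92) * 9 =-7171/ 184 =-38.97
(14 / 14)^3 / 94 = 1 / 94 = 0.01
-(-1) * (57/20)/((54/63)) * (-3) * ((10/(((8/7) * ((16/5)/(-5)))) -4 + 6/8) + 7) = 50673/512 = 98.97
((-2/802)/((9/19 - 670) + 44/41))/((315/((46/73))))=35834/4801602621375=0.00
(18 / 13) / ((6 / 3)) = 9 / 13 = 0.69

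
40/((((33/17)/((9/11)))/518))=1056720/121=8733.22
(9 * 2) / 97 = 18 / 97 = 0.19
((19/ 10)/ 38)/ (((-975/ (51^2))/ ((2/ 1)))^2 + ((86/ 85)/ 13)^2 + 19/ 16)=2540708820/ 62434688911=0.04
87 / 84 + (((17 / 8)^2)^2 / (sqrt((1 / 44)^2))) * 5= 32163009 / 7168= 4487.03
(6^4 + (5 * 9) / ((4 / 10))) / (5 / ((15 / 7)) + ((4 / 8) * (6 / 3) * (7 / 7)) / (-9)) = 25353 / 40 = 633.82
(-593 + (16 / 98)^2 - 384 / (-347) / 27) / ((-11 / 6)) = 8891996678 / 27493851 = 323.42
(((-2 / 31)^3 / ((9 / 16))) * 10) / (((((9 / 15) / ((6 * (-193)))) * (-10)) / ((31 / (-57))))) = 247040 / 492993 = 0.50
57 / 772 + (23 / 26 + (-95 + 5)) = -893621 / 10036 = -89.04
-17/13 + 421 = 5456/13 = 419.69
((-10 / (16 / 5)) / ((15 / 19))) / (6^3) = -95 / 5184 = -0.02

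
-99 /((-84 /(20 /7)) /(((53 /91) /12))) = 2915 /17836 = 0.16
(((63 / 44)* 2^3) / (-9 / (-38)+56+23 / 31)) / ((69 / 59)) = 2919084 / 16981613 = 0.17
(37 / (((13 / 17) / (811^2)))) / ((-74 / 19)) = -212443883 / 26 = -8170918.58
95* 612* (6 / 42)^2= 58140 / 49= 1186.53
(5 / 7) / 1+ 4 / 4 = 1.71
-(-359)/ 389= 359/ 389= 0.92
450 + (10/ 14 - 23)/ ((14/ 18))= 20646/ 49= 421.35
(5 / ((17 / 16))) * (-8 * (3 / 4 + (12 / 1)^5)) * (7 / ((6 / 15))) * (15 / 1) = -41803902000 / 17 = -2459053058.82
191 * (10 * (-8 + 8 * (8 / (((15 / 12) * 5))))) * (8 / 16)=2139.20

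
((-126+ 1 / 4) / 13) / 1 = -503 / 52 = -9.67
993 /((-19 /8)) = -7944 /19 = -418.11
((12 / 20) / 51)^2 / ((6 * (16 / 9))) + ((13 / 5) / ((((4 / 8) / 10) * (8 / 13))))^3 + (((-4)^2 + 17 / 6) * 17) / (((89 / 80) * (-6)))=111726436158503 / 185191200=603303.16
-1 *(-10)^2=-100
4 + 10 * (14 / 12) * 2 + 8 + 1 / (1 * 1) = 109 / 3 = 36.33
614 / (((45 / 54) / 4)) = 14736 / 5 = 2947.20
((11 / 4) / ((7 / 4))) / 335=11 / 2345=0.00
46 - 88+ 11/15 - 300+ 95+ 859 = 9191/15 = 612.73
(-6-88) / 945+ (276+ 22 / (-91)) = 3386468 / 12285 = 275.66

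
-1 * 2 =-2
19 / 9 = 2.11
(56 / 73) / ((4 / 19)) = 266 / 73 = 3.64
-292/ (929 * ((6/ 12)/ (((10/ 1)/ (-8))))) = 0.79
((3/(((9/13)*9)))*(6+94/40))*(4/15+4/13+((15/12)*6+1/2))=69806/2025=34.47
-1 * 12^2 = -144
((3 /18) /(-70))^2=1 /176400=0.00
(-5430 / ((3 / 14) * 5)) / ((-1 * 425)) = 5068 / 425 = 11.92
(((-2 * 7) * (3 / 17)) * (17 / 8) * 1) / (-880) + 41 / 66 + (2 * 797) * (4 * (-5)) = -336646177 / 10560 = -31879.37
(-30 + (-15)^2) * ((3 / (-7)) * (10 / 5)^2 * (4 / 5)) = -1872 / 7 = -267.43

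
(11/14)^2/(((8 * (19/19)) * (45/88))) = 1331/8820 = 0.15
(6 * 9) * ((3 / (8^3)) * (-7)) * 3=-1701 / 256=-6.64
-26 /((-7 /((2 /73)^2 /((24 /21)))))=13 /5329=0.00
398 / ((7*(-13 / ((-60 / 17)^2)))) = -1432800 / 26299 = -54.48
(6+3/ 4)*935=25245/ 4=6311.25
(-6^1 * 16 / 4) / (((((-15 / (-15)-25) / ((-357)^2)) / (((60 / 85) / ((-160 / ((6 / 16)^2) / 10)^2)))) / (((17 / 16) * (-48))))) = -92910321 / 262144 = -354.42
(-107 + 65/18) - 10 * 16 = -4741/18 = -263.39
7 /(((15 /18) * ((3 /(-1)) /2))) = -5.60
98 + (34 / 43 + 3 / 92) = 390945 / 3956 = 98.82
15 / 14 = 1.07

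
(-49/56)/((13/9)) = -63/104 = -0.61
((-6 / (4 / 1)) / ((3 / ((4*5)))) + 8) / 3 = -2 / 3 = -0.67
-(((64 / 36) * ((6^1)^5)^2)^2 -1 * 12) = -11555266180939764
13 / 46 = 0.28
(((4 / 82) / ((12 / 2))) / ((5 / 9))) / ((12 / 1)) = 1 / 820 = 0.00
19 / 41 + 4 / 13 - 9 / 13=42 / 533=0.08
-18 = -18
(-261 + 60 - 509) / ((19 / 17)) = -12070 / 19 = -635.26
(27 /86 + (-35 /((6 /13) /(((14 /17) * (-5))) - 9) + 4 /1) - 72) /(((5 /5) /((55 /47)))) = -313009345 /4189533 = -74.71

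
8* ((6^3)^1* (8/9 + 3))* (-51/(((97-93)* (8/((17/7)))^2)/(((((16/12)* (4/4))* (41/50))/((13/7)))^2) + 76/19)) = -41624115120/15695809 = -2651.93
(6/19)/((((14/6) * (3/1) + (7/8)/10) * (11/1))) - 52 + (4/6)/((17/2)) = -34863496/671517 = -51.92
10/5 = 2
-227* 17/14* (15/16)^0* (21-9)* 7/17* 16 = -21792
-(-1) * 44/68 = 0.65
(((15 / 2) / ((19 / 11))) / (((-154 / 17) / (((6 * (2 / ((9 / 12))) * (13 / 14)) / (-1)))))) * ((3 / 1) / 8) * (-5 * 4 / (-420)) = 3315 / 26068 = 0.13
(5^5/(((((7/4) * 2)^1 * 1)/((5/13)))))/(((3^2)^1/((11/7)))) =59.96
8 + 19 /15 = 139 /15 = 9.27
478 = 478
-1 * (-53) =53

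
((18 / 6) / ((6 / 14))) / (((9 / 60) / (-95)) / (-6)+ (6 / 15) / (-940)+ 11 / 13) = 16252600 / 1964223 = 8.27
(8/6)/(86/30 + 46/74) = 185/484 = 0.38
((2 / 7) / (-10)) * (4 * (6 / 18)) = -4 / 105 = -0.04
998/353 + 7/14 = 2349/706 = 3.33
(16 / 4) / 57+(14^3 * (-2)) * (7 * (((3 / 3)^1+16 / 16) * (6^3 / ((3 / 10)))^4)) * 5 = -5884600496947199996 / 57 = -103238605209599999.93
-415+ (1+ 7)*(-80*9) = -6175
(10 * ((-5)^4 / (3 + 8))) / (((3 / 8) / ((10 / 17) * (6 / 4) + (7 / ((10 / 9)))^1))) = 185000 / 17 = 10882.35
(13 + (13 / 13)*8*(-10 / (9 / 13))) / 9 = -923 / 81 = -11.40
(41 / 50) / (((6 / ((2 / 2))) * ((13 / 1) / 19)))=779 / 3900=0.20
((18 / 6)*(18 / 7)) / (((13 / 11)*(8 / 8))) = 594 / 91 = 6.53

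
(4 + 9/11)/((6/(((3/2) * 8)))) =106/11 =9.64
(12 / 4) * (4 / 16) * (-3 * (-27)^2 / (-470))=6561 / 1880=3.49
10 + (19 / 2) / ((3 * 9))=559 / 54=10.35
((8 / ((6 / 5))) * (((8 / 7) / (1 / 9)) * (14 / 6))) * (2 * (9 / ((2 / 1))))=1440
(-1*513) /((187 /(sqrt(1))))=-513 /187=-2.74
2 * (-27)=-54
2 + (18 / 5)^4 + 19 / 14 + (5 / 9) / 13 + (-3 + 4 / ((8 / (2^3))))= 176455063 / 1023750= 172.36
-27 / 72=-3 / 8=-0.38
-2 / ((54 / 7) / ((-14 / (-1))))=-98 / 27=-3.63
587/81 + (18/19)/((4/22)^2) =110515/3078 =35.90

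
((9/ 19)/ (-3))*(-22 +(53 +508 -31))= -1524/ 19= -80.21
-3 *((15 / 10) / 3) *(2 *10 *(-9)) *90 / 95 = 255.79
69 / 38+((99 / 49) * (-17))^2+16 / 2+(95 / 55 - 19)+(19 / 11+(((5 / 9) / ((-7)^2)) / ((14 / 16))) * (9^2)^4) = 560976921767 / 1003618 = 558954.62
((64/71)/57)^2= 4096/16378209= 0.00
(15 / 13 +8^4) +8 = 53367 / 13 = 4105.15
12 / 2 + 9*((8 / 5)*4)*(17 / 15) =1782 / 25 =71.28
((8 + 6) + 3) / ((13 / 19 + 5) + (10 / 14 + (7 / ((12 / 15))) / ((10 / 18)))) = 9044 / 11783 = 0.77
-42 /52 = -21 /26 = -0.81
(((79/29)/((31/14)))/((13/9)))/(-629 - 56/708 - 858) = -1761858/3076170331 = -0.00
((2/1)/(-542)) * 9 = -9/271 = -0.03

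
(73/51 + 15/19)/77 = 2152/74613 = 0.03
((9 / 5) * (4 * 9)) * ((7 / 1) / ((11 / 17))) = 38556 / 55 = 701.02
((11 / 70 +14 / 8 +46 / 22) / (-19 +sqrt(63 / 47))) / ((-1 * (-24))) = -5498201 / 624771840 - 6157 * sqrt(329) / 208257280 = -0.01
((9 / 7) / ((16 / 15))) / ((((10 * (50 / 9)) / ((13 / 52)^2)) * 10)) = 243 / 1792000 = 0.00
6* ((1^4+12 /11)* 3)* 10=4140 /11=376.36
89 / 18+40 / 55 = 5.67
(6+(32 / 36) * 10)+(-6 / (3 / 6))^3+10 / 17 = -262016 / 153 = -1712.52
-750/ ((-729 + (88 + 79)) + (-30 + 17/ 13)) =9750/ 7679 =1.27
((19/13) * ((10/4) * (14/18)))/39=665/9126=0.07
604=604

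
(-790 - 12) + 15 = -787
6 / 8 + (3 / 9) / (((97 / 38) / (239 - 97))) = 22457 / 1164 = 19.29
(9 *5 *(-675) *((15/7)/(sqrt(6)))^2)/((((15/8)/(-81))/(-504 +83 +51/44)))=-4637806875/11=-421618806.82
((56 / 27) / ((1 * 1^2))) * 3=56 / 9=6.22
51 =51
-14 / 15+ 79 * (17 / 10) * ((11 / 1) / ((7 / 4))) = 17708 / 21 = 843.24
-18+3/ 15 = -89/ 5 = -17.80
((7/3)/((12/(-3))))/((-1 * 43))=7/516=0.01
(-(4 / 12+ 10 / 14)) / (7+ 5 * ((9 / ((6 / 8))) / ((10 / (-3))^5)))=-110000 / 719691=-0.15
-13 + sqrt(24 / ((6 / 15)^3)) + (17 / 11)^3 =-12390 / 1331 + 5 * sqrt(15) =10.06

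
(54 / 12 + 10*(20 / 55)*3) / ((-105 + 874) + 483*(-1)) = 339 / 6292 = 0.05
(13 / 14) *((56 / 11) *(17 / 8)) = 221 / 22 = 10.05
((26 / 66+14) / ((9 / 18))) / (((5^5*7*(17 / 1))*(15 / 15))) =38 / 490875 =0.00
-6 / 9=-2 / 3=-0.67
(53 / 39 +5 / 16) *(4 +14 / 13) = 11473 / 1352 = 8.49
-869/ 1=-869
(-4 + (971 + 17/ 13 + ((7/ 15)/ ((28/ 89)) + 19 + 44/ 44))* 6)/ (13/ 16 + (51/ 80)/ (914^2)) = 5177029210016/ 705910283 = 7333.83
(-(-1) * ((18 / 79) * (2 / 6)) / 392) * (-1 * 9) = -27 / 15484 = -0.00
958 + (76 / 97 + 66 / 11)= 93584 / 97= 964.78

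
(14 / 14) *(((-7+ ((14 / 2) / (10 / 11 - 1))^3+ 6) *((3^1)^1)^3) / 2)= -6163209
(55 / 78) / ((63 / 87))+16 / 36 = 2323 / 1638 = 1.42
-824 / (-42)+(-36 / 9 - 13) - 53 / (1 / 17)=-18866 / 21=-898.38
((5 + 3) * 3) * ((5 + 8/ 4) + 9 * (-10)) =-1992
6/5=1.20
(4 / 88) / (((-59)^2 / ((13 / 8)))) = 13 / 612656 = 0.00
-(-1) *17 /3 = 17 /3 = 5.67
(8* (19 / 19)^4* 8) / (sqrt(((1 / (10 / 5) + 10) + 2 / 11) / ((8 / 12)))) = 128* sqrt(7755) / 705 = 15.99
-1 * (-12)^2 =-144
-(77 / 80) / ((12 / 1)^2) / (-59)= 77 / 679680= 0.00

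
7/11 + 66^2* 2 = 95839/11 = 8712.64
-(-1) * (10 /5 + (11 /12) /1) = 35 /12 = 2.92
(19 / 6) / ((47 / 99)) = 627 / 94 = 6.67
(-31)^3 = -29791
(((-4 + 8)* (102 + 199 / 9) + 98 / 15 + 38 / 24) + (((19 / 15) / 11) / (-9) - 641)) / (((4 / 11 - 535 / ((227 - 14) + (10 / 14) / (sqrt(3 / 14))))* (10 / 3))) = 86725961* sqrt(42) / 3481868088 + 1658831771737 / 87046702200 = 19.22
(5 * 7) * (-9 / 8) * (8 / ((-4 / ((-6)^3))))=-17010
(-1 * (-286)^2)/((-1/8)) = 654368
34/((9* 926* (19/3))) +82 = 2164079/26391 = 82.00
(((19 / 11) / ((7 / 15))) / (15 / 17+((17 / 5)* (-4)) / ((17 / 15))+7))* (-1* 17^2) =280041 / 1078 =259.78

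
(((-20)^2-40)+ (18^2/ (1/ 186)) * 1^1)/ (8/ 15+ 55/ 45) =2728080/ 79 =34532.66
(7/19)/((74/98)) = 343/703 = 0.49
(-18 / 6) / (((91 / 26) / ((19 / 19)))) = -6 / 7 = -0.86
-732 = -732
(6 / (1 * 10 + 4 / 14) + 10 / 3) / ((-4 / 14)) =-329 / 24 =-13.71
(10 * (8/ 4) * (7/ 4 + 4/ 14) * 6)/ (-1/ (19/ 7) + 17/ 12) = 389880/ 1673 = 233.04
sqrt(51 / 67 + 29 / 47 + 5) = sqrt(63247665) / 3149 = 2.53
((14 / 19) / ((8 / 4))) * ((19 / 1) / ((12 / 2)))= 7 / 6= 1.17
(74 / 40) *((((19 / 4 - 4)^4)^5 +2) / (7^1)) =81492871478261 / 153931627888640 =0.53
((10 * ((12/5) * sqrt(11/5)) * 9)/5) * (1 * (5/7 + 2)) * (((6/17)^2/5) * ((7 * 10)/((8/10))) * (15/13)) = 437.46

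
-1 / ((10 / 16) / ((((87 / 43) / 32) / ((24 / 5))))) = -0.02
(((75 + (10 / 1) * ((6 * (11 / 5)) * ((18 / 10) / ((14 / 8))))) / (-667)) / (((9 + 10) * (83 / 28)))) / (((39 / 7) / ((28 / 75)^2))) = -0.00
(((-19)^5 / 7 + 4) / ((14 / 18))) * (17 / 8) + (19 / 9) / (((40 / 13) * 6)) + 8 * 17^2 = -102041778827 / 105840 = -964113.56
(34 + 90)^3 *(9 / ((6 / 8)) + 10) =41945728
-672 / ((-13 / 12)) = 8064 / 13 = 620.31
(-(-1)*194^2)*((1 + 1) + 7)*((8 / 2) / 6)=225816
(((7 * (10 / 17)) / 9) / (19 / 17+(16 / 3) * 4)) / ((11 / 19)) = 266 / 7557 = 0.04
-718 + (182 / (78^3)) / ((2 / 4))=-718.00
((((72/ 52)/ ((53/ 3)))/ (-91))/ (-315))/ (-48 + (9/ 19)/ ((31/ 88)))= -0.00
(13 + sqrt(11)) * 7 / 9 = 7 * sqrt(11) / 9 + 91 / 9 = 12.69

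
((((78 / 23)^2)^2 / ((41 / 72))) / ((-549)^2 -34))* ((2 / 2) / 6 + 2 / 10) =444180672 / 1571694794785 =0.00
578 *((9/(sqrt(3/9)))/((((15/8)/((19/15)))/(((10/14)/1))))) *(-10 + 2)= -702848 *sqrt(3)/35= -34781.96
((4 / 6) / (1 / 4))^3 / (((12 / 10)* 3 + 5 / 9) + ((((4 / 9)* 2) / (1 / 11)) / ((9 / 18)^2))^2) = 7680 / 621203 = 0.01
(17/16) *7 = 119/16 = 7.44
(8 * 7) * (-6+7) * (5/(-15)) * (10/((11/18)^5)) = -352719360/161051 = -2190.11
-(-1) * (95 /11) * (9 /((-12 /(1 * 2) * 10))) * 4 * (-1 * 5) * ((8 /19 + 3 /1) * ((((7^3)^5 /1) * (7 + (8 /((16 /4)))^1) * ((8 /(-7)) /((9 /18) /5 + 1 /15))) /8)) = -35708444785499850 /11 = -3246222253227259.09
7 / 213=0.03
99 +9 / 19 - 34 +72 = 2612 / 19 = 137.47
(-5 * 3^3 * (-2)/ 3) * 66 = 5940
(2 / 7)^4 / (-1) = -16 / 2401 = -0.01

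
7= 7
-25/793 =-0.03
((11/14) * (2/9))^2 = 121/3969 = 0.03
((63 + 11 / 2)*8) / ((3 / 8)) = 4384 / 3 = 1461.33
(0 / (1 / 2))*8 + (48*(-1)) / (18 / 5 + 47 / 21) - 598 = -371614 / 613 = -606.22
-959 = -959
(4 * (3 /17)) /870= 2 /2465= 0.00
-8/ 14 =-4/ 7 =-0.57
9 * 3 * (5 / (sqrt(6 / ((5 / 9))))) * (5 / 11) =75 * sqrt(30) / 22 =18.67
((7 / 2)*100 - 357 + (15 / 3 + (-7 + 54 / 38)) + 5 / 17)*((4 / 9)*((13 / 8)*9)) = -30589 / 646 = -47.35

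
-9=-9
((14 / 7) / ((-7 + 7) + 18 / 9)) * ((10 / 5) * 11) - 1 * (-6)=28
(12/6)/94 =1/47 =0.02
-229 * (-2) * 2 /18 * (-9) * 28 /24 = -1603 /3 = -534.33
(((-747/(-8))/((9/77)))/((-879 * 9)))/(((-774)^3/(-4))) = -6391/7336421285328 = -0.00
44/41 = 1.07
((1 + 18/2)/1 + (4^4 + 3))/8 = 269/8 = 33.62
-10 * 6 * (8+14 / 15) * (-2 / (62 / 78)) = 41808 / 31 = 1348.65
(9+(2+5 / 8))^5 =6956883693 / 32768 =212307.24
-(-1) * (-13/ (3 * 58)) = -13/ 174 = -0.07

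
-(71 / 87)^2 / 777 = -5041 / 5881113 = -0.00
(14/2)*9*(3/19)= 9.95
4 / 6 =2 / 3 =0.67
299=299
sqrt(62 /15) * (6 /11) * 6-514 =-514 +12 * sqrt(930) /55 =-507.35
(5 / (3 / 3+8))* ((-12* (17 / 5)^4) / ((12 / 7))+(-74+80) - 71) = -208424 / 375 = -555.80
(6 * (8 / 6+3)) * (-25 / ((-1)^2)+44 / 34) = -10478 / 17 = -616.35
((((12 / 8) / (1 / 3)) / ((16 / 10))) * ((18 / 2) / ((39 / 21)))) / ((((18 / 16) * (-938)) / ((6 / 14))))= -135 / 24388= -0.01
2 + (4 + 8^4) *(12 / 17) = 2896.12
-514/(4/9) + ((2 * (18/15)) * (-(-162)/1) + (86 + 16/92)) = -156751/230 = -681.53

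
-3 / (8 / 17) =-51 / 8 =-6.38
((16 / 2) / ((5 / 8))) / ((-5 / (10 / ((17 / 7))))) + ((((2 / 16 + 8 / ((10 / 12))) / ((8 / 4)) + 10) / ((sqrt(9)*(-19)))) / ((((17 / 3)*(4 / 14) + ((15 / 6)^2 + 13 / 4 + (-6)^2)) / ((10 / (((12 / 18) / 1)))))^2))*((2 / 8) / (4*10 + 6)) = -10.54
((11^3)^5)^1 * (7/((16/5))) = 146203685929547785/16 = 9137730370596736.56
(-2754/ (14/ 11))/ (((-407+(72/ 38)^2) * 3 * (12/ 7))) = 607563/ 582524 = 1.04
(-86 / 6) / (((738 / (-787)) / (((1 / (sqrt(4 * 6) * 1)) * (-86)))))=-268.32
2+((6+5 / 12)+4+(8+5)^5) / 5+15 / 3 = 4456061 / 60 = 74267.68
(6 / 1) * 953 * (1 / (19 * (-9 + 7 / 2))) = -11436 / 209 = -54.72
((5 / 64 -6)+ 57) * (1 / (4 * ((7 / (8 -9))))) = -467 / 256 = -1.82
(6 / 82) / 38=3 / 1558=0.00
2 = 2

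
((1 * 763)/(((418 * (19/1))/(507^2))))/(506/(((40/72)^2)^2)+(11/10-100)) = 9429249375/1990420069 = 4.74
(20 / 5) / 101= 4 / 101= 0.04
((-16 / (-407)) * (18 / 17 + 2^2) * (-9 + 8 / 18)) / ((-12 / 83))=199864 / 16983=11.77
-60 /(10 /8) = -48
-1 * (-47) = 47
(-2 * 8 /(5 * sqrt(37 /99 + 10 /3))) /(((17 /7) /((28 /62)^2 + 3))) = -1034544 * sqrt(4037) /29978395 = -2.19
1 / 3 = 0.33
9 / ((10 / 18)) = 16.20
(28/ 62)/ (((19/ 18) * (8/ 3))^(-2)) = 80864/ 22599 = 3.58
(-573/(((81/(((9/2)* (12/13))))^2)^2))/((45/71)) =-216976/34701615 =-0.01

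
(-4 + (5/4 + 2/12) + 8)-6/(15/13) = 13/60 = 0.22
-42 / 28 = -3 / 2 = -1.50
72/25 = 2.88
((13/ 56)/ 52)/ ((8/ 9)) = 9/ 1792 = 0.01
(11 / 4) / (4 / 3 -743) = -33 / 8900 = -0.00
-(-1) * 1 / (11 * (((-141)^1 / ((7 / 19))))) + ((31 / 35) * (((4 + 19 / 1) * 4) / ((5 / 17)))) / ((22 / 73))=430993999 / 468825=919.31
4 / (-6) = -2 / 3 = -0.67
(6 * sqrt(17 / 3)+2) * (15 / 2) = 15+15 * sqrt(51) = 122.12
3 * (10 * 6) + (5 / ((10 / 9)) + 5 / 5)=371 / 2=185.50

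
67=67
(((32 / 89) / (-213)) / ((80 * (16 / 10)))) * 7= -7 / 75828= -0.00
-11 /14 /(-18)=11 /252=0.04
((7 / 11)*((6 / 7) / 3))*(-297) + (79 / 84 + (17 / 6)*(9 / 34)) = -2197 / 42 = -52.31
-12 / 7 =-1.71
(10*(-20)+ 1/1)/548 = -0.36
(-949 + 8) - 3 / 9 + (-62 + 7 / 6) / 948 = -5354669 / 5688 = -941.40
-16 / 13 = -1.23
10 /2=5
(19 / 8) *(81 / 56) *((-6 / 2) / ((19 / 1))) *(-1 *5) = 1215 / 448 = 2.71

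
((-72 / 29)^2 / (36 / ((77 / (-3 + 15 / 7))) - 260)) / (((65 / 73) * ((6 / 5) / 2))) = -16997904 / 383628037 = -0.04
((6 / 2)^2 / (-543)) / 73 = -3 / 13213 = -0.00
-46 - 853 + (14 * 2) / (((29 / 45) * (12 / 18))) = -24181 / 29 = -833.83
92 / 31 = 2.97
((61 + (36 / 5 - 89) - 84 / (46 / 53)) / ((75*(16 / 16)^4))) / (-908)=6761 / 3915750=0.00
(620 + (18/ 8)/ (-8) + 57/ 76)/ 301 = 19855/ 9632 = 2.06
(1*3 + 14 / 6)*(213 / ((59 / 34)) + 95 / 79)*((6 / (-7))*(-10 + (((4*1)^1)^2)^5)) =-594139278.73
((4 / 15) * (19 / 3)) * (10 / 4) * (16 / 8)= 76 / 9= 8.44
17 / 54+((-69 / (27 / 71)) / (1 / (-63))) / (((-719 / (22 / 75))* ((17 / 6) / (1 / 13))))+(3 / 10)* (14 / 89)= 4494067021 / 19091714850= 0.24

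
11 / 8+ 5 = 51 / 8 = 6.38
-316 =-316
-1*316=-316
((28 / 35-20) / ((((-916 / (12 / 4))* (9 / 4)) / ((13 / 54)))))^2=43264 / 955737225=0.00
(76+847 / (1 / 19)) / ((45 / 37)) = 598253 / 45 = 13294.51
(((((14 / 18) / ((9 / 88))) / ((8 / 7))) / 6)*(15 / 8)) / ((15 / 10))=2695 / 1944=1.39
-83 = -83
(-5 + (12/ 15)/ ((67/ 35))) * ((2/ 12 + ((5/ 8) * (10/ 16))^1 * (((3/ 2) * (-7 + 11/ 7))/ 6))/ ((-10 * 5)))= -299939/ 9004800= -0.03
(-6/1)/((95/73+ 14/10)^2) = -399675/486098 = -0.82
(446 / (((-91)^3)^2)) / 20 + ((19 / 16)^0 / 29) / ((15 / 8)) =9085908052057 / 494046249275670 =0.02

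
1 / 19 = 0.05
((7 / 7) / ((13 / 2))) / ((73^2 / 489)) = 978 / 69277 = 0.01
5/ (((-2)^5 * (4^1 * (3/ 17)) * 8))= -85/ 3072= -0.03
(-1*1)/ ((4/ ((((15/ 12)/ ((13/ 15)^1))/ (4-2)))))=-75/ 416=-0.18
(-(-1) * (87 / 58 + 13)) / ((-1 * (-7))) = 29 / 14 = 2.07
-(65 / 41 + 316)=-13021 / 41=-317.59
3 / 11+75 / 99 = 34 / 33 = 1.03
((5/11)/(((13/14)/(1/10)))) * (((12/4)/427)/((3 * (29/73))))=73/252967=0.00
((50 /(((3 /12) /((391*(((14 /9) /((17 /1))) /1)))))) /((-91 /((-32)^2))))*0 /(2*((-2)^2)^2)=0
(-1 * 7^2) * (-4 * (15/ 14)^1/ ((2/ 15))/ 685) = 315/ 137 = 2.30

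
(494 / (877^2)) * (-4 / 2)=-988 / 769129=-0.00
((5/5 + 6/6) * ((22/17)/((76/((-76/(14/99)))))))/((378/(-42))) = 242/119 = 2.03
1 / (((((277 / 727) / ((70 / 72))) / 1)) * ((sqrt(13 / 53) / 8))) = 50890 * sqrt(689) / 32409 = 41.22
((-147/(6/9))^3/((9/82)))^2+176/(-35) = 5342964341141145619/560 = 9541007752037760.03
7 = 7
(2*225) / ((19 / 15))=6750 / 19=355.26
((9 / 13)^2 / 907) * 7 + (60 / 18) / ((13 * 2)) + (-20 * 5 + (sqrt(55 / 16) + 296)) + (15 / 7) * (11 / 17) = sqrt(55) / 4 + 10808611225 / 54722031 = 199.37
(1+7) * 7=56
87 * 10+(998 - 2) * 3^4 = 81546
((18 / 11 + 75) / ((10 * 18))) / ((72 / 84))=1967 / 3960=0.50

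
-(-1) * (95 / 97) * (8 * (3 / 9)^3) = 760 / 2619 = 0.29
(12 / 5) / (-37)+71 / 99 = 11947 / 18315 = 0.65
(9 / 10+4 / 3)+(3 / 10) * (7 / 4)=331 / 120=2.76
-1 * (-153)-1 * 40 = 113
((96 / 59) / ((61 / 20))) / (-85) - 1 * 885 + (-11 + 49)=-51822385 / 61183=-847.01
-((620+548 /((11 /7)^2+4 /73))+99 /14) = -106708335 /126406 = -844.17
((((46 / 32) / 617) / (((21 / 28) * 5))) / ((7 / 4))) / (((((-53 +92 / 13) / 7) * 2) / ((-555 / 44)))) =11063 / 32414712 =0.00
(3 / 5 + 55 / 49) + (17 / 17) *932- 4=227782 / 245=929.72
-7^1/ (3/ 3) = -7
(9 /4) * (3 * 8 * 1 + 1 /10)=2169 /40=54.22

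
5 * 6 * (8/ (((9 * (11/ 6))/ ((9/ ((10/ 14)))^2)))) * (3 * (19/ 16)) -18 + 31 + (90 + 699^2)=27331186/ 55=496930.65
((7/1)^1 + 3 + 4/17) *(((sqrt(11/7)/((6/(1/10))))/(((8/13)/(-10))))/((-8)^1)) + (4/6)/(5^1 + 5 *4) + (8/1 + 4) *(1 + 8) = 108.46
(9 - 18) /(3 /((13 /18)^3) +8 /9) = -177957 /175040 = -1.02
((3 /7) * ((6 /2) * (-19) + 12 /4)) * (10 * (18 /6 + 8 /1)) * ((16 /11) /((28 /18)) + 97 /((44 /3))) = -941625 /49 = -19216.84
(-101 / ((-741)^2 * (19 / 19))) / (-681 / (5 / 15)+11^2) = 101 / 1055333682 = 0.00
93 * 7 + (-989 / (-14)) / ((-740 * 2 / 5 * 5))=13487731 / 20720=650.95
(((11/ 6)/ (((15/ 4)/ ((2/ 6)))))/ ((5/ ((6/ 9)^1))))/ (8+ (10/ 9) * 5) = 0.00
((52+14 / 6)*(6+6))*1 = 652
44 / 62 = 22 / 31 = 0.71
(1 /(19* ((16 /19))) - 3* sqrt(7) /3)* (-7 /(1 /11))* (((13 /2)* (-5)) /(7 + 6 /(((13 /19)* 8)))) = 65065 /3368 - 130130* sqrt(7) /421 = -798.48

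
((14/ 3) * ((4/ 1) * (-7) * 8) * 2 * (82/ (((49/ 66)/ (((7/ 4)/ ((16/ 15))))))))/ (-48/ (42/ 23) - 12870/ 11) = 1325940/ 4187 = 316.68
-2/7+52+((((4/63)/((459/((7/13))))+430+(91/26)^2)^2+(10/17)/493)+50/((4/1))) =1832700553023991619/9367271654832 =195649.34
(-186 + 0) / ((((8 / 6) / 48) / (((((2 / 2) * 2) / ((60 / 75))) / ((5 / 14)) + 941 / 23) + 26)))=-11383200 / 23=-494921.74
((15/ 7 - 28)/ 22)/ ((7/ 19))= -3439/ 1078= -3.19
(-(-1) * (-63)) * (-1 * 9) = 567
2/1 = 2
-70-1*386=-456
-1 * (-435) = 435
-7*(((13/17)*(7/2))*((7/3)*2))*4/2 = -8918/51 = -174.86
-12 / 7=-1.71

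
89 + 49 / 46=4143 / 46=90.07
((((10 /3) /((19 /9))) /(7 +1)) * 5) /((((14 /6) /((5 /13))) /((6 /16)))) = 3375 /55328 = 0.06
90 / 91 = 0.99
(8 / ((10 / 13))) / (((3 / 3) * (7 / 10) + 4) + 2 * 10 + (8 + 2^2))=104 / 367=0.28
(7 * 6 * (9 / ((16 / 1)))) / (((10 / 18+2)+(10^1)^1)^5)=11160261 / 147394814344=0.00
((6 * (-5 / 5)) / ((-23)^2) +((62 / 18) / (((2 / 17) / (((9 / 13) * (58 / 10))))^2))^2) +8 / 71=16099881.41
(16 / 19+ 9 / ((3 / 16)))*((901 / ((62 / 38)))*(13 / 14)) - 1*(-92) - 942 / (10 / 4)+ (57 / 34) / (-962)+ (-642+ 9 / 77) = 24118.62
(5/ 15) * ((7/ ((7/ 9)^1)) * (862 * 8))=20688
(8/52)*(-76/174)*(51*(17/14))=-10982/2639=-4.16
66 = 66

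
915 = 915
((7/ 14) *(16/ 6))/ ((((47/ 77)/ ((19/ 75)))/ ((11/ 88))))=1463/ 21150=0.07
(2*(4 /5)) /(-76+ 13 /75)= -120 /5687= -0.02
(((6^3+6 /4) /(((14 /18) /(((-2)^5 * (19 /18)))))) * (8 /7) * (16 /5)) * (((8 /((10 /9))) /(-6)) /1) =10156032 /245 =41453.19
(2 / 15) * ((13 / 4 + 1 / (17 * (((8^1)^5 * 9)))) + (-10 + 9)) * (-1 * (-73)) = 164693621 / 7520256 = 21.90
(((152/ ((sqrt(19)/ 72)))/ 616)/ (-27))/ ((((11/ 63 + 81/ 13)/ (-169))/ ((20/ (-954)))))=-0.08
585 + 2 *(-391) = -197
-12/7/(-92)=3/161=0.02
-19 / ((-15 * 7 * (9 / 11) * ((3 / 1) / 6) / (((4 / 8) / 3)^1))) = 209 / 2835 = 0.07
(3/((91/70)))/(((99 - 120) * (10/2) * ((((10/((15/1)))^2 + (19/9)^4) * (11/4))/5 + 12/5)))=-52488/32405737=-0.00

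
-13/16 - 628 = -10061/16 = -628.81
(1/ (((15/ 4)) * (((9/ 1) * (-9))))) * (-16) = 64/ 1215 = 0.05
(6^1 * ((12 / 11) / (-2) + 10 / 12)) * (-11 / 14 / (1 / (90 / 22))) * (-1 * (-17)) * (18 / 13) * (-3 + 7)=-523260 / 1001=-522.74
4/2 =2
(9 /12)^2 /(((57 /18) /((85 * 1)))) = 2295 /152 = 15.10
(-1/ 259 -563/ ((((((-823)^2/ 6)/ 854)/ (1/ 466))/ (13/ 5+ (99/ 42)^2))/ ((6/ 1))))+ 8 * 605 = 989077311757848/ 204373865815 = 4839.55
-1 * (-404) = 404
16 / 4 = 4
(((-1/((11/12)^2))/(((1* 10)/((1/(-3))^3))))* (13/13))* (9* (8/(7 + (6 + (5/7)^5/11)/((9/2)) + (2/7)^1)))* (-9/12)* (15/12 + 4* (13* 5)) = -103463892/14347423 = -7.21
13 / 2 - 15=-17 / 2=-8.50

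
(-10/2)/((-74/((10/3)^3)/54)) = 5000/37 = 135.14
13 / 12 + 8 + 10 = 229 / 12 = 19.08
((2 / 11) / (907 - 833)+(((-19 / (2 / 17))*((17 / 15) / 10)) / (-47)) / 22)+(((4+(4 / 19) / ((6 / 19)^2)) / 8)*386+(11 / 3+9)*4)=11897975651 / 34432200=345.55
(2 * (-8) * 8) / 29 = -128 / 29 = -4.41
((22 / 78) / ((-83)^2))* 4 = 44 / 268671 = 0.00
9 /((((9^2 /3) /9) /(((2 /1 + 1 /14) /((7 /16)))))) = 14.20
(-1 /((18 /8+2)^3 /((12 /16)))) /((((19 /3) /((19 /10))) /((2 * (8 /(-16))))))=72 /24565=0.00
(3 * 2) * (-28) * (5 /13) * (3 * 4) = -10080 /13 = -775.38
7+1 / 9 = 64 / 9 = 7.11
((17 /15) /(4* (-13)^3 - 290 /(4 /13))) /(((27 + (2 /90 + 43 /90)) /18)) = -136 /1783925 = -0.00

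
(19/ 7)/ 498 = 0.01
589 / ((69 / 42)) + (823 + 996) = 50083 / 23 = 2177.52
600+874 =1474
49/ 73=0.67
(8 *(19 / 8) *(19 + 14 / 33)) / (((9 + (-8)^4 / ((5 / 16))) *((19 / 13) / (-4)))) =-166660 / 2164173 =-0.08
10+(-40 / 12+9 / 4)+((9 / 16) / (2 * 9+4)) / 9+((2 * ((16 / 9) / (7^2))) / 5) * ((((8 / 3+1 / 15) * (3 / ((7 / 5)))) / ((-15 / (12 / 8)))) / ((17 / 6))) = 8.92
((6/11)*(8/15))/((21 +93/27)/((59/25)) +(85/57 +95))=10089/3705625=0.00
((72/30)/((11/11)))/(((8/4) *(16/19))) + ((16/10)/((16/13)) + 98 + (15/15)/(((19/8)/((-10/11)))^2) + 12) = 197213629/1747240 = 112.87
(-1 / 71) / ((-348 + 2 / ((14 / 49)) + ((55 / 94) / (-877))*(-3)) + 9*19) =82438 / 995014945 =0.00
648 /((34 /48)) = 15552 /17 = 914.82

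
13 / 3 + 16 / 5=113 / 15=7.53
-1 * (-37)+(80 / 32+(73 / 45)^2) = 170633 / 4050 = 42.13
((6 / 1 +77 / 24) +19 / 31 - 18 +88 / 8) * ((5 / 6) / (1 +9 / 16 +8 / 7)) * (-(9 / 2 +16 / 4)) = -1248905 / 169074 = -7.39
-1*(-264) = 264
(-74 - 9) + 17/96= -7951/96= -82.82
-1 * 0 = 0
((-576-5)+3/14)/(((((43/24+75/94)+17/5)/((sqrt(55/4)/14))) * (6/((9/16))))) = -2.41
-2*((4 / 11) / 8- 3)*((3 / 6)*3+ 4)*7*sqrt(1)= 227.50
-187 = -187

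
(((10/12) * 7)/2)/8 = 35/96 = 0.36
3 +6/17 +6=159/17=9.35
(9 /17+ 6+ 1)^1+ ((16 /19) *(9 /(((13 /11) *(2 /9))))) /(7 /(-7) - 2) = -8776 /4199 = -2.09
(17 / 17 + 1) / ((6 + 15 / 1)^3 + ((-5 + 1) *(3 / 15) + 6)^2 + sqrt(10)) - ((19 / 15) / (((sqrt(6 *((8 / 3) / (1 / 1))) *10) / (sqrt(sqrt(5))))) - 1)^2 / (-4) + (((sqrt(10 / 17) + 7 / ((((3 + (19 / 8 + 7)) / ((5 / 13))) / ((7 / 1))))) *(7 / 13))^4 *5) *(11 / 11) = -19 *5^(1 / 4) / 1200 - 1250 *sqrt(10) / 53917298151 + 361 *sqrt(5) / 1440000 + 7705622670088000 *sqrt(170) / 17595713932712487 + 9926427062481834944770124547973 / 1627992115961234875977344997492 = 11.78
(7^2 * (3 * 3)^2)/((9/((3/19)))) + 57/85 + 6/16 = 913149/12920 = 70.68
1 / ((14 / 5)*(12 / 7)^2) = 35 / 288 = 0.12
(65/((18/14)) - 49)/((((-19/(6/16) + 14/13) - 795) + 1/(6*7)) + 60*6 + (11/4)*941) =5096/6890031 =0.00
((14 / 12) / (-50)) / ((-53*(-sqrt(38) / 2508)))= -77*sqrt(38) / 2650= -0.18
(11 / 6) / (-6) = -11 / 36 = -0.31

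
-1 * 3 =-3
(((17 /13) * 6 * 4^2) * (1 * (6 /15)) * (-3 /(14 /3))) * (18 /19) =-264384 /8645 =-30.58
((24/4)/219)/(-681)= -2/49713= -0.00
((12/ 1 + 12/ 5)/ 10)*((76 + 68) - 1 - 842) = -25164/ 25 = -1006.56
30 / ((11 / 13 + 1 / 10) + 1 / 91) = 31.34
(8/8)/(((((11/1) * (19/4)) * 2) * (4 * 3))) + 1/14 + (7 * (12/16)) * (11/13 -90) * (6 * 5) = -1602349823/114114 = -14041.66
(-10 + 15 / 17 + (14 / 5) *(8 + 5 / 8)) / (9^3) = 5111 / 247860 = 0.02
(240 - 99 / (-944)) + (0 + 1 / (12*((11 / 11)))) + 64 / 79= 53918075 / 223728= 241.00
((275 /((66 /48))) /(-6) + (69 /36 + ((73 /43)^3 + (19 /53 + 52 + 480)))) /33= 25578265505 /1668692916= 15.33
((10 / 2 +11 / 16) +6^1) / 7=187 / 112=1.67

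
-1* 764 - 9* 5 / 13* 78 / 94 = -36043 / 47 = -766.87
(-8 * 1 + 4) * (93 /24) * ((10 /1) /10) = -31 /2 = -15.50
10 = 10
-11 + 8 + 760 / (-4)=-193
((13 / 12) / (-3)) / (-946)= 13 / 34056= 0.00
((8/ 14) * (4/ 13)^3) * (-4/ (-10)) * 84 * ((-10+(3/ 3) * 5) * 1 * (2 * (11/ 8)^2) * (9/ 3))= -69696/ 2197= -31.72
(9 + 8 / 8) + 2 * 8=26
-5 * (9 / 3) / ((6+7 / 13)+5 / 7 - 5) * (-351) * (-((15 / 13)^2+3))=-10123.02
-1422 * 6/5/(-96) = 711/40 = 17.78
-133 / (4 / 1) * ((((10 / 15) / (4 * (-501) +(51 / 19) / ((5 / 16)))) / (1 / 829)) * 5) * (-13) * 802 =-273015626975 / 568692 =-480076.43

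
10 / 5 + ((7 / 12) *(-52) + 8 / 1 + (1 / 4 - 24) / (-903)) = -73349 / 3612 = -20.31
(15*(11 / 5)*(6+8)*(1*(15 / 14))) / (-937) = -495 / 937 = -0.53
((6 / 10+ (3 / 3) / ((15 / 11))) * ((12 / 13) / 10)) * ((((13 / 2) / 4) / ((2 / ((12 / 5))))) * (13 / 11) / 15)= 26 / 1375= 0.02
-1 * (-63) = 63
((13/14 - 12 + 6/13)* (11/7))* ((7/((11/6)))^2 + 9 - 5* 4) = -59.66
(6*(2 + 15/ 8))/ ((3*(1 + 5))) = 31/ 24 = 1.29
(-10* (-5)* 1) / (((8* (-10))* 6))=-5 / 48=-0.10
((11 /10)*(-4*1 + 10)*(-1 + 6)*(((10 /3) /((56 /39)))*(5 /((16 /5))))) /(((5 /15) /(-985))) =-158461875 /448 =-353709.54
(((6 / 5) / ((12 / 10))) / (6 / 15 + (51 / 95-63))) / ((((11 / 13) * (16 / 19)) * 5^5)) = -4693 / 648560000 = -0.00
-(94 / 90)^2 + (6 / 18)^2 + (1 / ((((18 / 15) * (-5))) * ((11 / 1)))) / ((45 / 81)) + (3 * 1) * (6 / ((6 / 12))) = 1558937 / 44550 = 34.99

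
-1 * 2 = -2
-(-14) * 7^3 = 4802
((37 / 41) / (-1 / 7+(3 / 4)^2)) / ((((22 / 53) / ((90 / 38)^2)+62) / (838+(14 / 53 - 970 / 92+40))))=2219056871850 / 73817644883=30.06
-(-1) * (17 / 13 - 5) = -48 / 13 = -3.69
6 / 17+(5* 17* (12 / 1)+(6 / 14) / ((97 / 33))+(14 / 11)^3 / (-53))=830937848039 / 814277849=1020.46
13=13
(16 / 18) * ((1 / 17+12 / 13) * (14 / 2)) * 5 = 60760 / 1989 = 30.55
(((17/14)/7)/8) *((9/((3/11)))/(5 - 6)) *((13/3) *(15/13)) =-2805/784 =-3.58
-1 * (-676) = 676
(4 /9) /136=1 /306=0.00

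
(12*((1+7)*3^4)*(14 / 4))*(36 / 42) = 23328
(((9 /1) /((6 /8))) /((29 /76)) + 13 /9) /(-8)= -8585 /2088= -4.11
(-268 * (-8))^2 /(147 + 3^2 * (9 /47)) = 108023296 /3495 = 30907.95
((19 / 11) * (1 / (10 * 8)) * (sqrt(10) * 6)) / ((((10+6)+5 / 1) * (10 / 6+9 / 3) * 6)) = 19 * sqrt(10) / 86240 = 0.00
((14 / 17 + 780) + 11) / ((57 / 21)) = 94227 / 323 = 291.72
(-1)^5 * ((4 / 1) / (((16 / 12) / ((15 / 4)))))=-45 / 4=-11.25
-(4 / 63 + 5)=-319 / 63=-5.06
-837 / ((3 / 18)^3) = -180792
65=65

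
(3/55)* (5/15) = 0.02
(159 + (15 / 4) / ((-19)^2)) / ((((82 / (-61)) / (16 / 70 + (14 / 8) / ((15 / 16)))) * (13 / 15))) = -770344905 / 2693782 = -285.97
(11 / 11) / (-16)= -1 / 16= -0.06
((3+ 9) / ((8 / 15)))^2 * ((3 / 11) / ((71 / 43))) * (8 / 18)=29025 / 781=37.16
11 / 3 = 3.67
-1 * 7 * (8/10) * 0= 0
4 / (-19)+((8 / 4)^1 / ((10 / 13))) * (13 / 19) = 149 / 95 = 1.57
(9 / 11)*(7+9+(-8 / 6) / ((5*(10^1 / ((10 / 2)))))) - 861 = -848.02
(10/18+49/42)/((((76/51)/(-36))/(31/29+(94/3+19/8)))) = -12756035/8816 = -1446.92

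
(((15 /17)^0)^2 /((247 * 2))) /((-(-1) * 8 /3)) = 3 /3952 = 0.00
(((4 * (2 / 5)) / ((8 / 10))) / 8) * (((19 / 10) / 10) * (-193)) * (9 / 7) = -33003 / 2800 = -11.79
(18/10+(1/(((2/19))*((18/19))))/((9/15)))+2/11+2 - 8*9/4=2.69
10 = 10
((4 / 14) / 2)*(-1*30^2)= -128.57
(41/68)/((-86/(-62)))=1271/2924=0.43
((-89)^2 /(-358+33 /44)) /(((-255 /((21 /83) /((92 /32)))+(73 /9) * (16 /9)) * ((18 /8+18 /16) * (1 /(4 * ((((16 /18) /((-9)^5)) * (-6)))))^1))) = 908443648 /1103539802356197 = 0.00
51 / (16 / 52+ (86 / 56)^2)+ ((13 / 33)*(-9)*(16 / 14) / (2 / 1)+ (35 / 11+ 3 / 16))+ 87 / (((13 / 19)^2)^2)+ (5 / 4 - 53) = 349655480070103 / 956140481296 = 365.69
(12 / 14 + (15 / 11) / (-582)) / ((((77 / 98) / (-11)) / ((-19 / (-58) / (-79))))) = 242611 / 4888994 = 0.05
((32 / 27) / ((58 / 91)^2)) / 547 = 66248 / 12420729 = 0.01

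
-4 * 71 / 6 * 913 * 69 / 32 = -1490929 / 16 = -93183.06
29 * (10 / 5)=58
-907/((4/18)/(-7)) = 57141/2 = 28570.50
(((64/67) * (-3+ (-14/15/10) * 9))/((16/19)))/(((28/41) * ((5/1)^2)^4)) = -74784/4580078125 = -0.00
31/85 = 0.36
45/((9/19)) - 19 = 76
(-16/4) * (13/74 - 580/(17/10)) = 857958/629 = 1364.00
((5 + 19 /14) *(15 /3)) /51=445 /714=0.62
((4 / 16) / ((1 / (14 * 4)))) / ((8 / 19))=133 / 4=33.25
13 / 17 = 0.76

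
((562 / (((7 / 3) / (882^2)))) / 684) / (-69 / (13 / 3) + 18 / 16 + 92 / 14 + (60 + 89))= 421000944 / 216353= 1945.90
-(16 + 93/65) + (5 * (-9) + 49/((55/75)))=3137/715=4.39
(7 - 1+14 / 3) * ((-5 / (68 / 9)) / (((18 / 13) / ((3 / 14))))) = -130 / 119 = -1.09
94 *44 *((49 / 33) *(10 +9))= 350056 / 3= 116685.33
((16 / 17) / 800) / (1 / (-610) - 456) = -61 / 23643685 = -0.00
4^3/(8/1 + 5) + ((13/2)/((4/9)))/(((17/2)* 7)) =31985/6188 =5.17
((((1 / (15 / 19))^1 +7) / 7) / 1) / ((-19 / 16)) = -1984 / 1995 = -0.99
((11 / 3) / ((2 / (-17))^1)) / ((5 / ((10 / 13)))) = -187 / 39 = -4.79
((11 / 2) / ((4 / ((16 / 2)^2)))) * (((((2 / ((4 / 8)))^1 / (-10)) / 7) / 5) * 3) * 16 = -8448 / 175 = -48.27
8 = 8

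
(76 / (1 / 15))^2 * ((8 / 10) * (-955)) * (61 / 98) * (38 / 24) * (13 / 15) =-41555388680 / 49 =-848069156.73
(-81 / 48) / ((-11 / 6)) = 81 / 88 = 0.92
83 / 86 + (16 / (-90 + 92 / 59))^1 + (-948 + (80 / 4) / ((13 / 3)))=-942.60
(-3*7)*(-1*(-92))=-1932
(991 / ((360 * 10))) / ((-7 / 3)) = -991 / 8400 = -0.12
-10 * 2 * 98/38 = -980/19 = -51.58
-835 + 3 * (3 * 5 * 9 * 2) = -25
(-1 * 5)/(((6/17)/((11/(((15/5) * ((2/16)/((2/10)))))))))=-748/9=-83.11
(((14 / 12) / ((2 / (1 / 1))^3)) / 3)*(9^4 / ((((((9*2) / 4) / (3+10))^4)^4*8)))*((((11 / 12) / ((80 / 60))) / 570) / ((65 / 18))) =126122040386719625248 / 402462089485425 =313376.20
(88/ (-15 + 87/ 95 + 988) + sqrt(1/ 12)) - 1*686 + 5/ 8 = -253615623/ 370088 + sqrt(3)/ 6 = -685.00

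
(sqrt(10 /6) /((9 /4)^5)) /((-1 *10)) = -512 *sqrt(15) /885735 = -0.00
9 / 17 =0.53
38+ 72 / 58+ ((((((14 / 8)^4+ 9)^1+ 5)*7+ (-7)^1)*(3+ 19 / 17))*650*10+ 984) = 3891825193 / 928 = 4193777.15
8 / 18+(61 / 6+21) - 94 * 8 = -12967 / 18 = -720.39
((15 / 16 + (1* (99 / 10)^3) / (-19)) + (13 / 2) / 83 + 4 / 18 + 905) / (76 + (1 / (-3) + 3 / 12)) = 24274846169 / 2154970500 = 11.26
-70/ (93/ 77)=-5390/ 93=-57.96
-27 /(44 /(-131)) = 80.39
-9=-9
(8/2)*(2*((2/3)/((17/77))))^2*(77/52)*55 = 401749040/33813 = 11881.50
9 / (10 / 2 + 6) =9 / 11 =0.82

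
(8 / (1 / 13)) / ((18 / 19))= 988 / 9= 109.78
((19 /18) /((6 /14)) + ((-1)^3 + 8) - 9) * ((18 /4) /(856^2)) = 25 /8792832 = 0.00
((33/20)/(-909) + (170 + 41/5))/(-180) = -1079881/1090800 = -0.99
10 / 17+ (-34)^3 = -668158 / 17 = -39303.41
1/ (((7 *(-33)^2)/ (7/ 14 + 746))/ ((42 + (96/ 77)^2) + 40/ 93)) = 18104806273/ 4203299331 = 4.31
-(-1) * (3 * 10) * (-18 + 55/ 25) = -474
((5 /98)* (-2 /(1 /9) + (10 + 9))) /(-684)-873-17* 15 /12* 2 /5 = -59088713 /67032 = -881.50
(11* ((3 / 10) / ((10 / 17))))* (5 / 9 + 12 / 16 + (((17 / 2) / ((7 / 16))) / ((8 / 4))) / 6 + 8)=514811 / 8400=61.29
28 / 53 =0.53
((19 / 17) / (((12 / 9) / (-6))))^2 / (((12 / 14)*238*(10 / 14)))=68229 / 393040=0.17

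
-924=-924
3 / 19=0.16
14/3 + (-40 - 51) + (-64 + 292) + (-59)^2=10868/3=3622.67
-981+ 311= -670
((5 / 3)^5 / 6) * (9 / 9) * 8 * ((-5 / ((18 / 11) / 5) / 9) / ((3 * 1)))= -1718750 / 177147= -9.70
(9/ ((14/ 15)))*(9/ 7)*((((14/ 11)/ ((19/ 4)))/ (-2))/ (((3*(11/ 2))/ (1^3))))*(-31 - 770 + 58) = 1203660/ 16093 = 74.79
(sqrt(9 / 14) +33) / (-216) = -11 / 72 - sqrt(14) / 1008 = -0.16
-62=-62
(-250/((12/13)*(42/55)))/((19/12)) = -89375/399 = -224.00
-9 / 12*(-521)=1563 / 4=390.75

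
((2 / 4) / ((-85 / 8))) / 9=-4 / 765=-0.01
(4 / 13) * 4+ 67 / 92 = 2343 / 1196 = 1.96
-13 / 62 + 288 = 17843 / 62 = 287.79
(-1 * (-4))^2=16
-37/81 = -0.46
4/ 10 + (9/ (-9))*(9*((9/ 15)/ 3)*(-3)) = 29/ 5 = 5.80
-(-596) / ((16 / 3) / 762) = 85153.50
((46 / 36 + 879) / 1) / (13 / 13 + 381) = 15845 / 6876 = 2.30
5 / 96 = 0.05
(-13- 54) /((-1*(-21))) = -67 /21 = -3.19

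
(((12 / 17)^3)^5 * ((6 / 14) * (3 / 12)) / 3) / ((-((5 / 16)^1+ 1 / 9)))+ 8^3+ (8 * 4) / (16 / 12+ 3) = 8252656139014059045641248 / 15889310358930987466943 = 519.38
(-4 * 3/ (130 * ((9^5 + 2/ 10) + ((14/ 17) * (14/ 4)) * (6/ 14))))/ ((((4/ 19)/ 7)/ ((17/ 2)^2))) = -14739/ 3924856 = -0.00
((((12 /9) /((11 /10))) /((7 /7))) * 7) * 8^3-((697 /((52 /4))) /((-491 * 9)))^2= 157703535822181 /36301735899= 4344.24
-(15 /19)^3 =-3375 /6859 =-0.49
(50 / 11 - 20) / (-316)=85 / 1738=0.05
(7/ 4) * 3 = 21/ 4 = 5.25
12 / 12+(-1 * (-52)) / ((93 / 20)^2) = 29449 / 8649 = 3.40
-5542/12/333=-2771/1998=-1.39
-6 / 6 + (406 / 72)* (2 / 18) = -121 / 324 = -0.37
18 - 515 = -497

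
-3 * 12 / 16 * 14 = -31.50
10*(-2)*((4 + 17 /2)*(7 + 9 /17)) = -1882.35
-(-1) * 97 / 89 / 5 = 97 / 445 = 0.22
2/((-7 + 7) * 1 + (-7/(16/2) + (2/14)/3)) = -336/139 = -2.42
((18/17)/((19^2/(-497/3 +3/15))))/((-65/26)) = 1752/9025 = 0.19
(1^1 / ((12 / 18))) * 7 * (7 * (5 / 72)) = 245 / 48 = 5.10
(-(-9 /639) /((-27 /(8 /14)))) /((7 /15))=-20 /31311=-0.00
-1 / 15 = -0.07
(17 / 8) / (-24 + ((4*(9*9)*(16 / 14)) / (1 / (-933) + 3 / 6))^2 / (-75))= -1061782225 / 3681544212672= -0.00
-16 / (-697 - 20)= 0.02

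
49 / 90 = 0.54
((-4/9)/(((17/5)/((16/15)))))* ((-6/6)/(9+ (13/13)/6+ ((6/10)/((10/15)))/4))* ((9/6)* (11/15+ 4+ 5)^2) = 5456896/2586465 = 2.11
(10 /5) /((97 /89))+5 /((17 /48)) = 26306 /1649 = 15.95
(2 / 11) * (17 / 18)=17 / 99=0.17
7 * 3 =21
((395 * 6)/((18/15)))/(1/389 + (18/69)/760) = 6714723500/9907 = 677775.66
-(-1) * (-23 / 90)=-23 / 90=-0.26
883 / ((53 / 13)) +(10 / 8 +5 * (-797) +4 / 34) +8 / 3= -40700485 / 10812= -3764.38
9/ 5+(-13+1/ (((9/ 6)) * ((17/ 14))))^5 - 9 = -516236942893411/ 1725126255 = -299245.89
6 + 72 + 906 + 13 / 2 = 1981 / 2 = 990.50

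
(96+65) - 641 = -480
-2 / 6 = -1 / 3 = -0.33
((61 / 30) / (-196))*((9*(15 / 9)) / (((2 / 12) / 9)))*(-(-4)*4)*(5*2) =-65880 / 49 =-1344.49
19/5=3.80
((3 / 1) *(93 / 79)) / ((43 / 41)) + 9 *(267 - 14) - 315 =1965.37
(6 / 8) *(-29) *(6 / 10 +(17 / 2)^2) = -126759 / 80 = -1584.49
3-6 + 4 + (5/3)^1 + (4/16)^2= 131/48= 2.73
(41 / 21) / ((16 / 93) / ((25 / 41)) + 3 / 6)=63550 / 25459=2.50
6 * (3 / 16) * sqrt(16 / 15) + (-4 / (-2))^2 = 3 * sqrt(15) / 10 + 4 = 5.16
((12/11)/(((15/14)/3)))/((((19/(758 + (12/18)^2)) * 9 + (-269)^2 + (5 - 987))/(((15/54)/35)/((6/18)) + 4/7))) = 136520/5359580523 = 0.00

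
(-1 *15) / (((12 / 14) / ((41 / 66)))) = -1435 / 132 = -10.87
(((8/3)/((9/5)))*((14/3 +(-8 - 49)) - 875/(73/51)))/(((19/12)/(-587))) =13649957120/37449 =364494.57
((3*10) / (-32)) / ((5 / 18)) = -27 / 8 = -3.38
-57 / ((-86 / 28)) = 798 / 43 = 18.56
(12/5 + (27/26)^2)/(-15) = -3919/16900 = -0.23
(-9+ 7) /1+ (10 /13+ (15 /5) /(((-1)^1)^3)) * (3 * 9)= -809 /13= -62.23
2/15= 0.13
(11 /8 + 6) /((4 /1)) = 59 /32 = 1.84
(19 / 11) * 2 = 38 / 11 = 3.45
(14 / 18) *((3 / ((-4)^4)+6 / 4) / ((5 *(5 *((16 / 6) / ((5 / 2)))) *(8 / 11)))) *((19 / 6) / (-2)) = -62909 / 655360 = -0.10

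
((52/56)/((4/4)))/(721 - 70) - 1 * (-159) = 1449139/9114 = 159.00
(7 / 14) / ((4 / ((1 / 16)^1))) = 0.01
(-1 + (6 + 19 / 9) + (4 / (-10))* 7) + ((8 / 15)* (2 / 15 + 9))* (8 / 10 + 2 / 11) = 112534 / 12375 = 9.09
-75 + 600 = 525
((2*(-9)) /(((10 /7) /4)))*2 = -504 /5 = -100.80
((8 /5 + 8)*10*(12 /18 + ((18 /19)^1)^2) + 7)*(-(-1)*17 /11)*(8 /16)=964495 /7942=121.44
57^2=3249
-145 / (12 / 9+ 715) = -435 / 2149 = -0.20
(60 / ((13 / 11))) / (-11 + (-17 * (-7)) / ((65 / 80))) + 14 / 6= 4769 / 1761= 2.71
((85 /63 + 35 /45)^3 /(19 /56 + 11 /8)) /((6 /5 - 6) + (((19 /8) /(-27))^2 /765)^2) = -350383378284748800 /299623030489747391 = -1.17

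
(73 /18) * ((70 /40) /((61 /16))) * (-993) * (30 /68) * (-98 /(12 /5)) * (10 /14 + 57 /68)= 51700.23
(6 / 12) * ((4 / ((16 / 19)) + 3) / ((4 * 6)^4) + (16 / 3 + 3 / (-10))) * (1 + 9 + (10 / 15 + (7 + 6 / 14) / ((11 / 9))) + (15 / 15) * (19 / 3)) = 8478559229 / 145981440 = 58.08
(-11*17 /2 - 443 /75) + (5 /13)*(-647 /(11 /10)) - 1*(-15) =-6663023 /21450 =-310.63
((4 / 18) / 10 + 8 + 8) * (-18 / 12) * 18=-2163 / 5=-432.60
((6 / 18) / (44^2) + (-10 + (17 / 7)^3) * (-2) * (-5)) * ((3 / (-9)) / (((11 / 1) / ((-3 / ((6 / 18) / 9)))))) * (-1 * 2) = -775196847 / 3652264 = -212.25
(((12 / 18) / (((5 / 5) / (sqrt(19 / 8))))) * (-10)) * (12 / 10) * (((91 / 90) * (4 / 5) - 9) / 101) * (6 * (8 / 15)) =58976 * sqrt(38) / 113625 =3.20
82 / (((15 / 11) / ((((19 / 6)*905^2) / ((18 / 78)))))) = 18247385585 / 27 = 675829095.74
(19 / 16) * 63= 1197 / 16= 74.81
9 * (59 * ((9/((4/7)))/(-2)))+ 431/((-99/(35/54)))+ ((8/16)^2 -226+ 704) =-79253311/21384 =-3706.20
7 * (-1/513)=-7/513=-0.01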